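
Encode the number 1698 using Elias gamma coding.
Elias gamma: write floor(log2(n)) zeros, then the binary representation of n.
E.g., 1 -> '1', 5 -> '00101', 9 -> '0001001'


num_bits = floor(log2(1698)) + 1 = 11
leading_zeros = num_bits - 1 = 10
binary(1698) = 11010100010

Elias gamma(1698) = '0000000000' + '11010100010' = 000000000011010100010 (21 bits)


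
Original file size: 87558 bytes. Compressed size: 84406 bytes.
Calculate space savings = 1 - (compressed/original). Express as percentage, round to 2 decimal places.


ratio = compressed/original = 84406/87558 = 0.964001
savings = 1 - ratio = 1 - 0.964001 = 0.035999
as a percentage: 0.035999 * 100 = 3.6%

Space savings = 1 - 84406/87558 = 3.6%


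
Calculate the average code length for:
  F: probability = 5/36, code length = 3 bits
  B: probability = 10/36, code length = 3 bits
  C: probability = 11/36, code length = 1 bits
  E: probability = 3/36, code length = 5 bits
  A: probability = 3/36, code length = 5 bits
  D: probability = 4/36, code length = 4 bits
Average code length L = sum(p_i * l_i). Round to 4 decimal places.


Weighted contributions p_i * l_i:
  F: (5/36) * 3 = 15/36
  B: (10/36) * 3 = 30/36
  C: (11/36) * 1 = 11/36
  E: (3/36) * 5 = 15/36
  A: (3/36) * 5 = 15/36
  D: (4/36) * 4 = 16/36
Sum = (15 + 30 + 11 + 15 + 15 + 16)/36 = 102/36

L = 102/36 = 2.8333 bits/symbol


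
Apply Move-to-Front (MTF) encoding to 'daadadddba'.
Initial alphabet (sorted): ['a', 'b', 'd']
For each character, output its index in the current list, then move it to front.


MTF encoding:
'd': index 2 in ['a', 'b', 'd'] -> ['d', 'a', 'b']
'a': index 1 in ['d', 'a', 'b'] -> ['a', 'd', 'b']
'a': index 0 in ['a', 'd', 'b'] -> ['a', 'd', 'b']
'd': index 1 in ['a', 'd', 'b'] -> ['d', 'a', 'b']
'a': index 1 in ['d', 'a', 'b'] -> ['a', 'd', 'b']
'd': index 1 in ['a', 'd', 'b'] -> ['d', 'a', 'b']
'd': index 0 in ['d', 'a', 'b'] -> ['d', 'a', 'b']
'd': index 0 in ['d', 'a', 'b'] -> ['d', 'a', 'b']
'b': index 2 in ['d', 'a', 'b'] -> ['b', 'd', 'a']
'a': index 2 in ['b', 'd', 'a'] -> ['a', 'b', 'd']


Output: [2, 1, 0, 1, 1, 1, 0, 0, 2, 2]


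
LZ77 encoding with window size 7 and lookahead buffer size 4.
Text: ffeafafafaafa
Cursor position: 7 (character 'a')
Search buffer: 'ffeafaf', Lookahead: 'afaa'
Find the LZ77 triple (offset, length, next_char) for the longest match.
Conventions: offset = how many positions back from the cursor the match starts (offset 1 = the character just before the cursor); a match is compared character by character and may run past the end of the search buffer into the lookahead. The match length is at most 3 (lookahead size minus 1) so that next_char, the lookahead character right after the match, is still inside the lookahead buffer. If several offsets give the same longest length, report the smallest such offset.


Try each offset into the search buffer:
  offset=1 (pos 6, char 'f'): match length 0
  offset=2 (pos 5, char 'a'): match length 3
  offset=3 (pos 4, char 'f'): match length 0
  offset=4 (pos 3, char 'a'): match length 3
  offset=5 (pos 2, char 'e'): match length 0
  offset=6 (pos 1, char 'f'): match length 0
  offset=7 (pos 0, char 'f'): match length 0
Longest match has length 3, found at offsets 2, 4; take the smallest, offset 2.
next_char = character at position 7 + 3 = 10 -> 'a'

Best match: offset=2, length=3 (matching 'afa' starting at position 5)
LZ77 triple: (2, 3, 'a')


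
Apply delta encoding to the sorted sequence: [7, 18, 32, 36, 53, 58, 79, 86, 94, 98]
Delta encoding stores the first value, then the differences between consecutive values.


First value: 7
Deltas:
  18 - 7 = 11
  32 - 18 = 14
  36 - 32 = 4
  53 - 36 = 17
  58 - 53 = 5
  79 - 58 = 21
  86 - 79 = 7
  94 - 86 = 8
  98 - 94 = 4


Delta encoded: [7, 11, 14, 4, 17, 5, 21, 7, 8, 4]


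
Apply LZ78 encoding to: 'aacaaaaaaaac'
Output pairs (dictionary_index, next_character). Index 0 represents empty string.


LZ78 encoding steps:
Dictionary: {0: ''}
Step 1: w='' (idx 0), next='a' -> output (0, 'a'), add 'a' as idx 1
Step 2: w='a' (idx 1), next='c' -> output (1, 'c'), add 'ac' as idx 2
Step 3: w='a' (idx 1), next='a' -> output (1, 'a'), add 'aa' as idx 3
Step 4: w='aa' (idx 3), next='a' -> output (3, 'a'), add 'aaa' as idx 4
Step 5: w='aaa' (idx 4), next='c' -> output (4, 'c'), add 'aaac' as idx 5


Encoded: [(0, 'a'), (1, 'c'), (1, 'a'), (3, 'a'), (4, 'c')]


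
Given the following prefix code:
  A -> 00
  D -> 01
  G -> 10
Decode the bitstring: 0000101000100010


Decoding step by step:
Bits 00 -> A
Bits 00 -> A
Bits 10 -> G
Bits 10 -> G
Bits 00 -> A
Bits 10 -> G
Bits 00 -> A
Bits 10 -> G


Decoded message: AAGGAGAG


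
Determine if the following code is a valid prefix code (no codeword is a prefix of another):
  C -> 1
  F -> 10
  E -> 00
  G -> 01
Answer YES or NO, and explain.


Checking each pair (does one codeword prefix another?):
  C='1' vs F='10': prefix -- VIOLATION

NO -- this is NOT a valid prefix code. C (1) is a prefix of F (10).


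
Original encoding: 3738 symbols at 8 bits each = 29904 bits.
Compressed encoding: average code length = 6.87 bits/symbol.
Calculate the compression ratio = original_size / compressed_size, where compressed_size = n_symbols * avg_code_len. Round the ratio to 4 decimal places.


original_size = n_symbols * orig_bits = 3738 * 8 = 29904 bits
compressed_size = n_symbols * avg_code_len = 3738 * 6.87 = 25680.06 bits
ratio = original_size / compressed_size = 29904 / 25680.06 = 1.1645

Compression ratio = 1.1645


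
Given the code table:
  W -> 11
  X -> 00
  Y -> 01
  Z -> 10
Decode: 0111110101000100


Decoding:
01 -> Y
11 -> W
11 -> W
01 -> Y
01 -> Y
00 -> X
01 -> Y
00 -> X


Result: YWWYYXYX


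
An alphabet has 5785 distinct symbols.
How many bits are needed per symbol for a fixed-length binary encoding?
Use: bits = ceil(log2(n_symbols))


log2(5785) = 12.4981
Bracket: 2^12 = 4096 < 5785 <= 2^13 = 8192
So ceil(log2(5785)) = 13

bits = ceil(log2(5785)) = ceil(12.4981) = 13 bits


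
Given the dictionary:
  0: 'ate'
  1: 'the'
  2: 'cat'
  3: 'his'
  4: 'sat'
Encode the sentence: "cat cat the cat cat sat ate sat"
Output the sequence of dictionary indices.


Look up each word in the dictionary:
  'cat' -> 2
  'cat' -> 2
  'the' -> 1
  'cat' -> 2
  'cat' -> 2
  'sat' -> 4
  'ate' -> 0
  'sat' -> 4

Encoded: [2, 2, 1, 2, 2, 4, 0, 4]


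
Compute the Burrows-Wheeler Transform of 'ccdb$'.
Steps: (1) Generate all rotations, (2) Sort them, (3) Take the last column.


Rotations (sorted):
  0: $ccdb -> last char: b
  1: b$ccd -> last char: d
  2: ccdb$ -> last char: $
  3: cdb$c -> last char: c
  4: db$cc -> last char: c


BWT = bd$cc


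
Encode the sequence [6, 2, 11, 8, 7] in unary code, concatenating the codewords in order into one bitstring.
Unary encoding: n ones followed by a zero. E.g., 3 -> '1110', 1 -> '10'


Encode each number as n ones followed by a terminating 0:
  6 -> 1111110 (7 bits)
  2 -> 110 (3 bits)
  11 -> 111111111110 (12 bits)
  8 -> 111111110 (9 bits)
  7 -> 11111110 (8 bits)
Total length = 7 + 3 + 12 + 9 + 8 = 39 bits.

Unary([6, 2, 11, 8, 7]) = 111111011011111111111011111111011111110 (39 bits)


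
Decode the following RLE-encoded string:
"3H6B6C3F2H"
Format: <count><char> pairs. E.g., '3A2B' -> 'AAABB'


Expanding each <count><char> pair:
  3H -> 'HHH'
  6B -> 'BBBBBB'
  6C -> 'CCCCCC'
  3F -> 'FFF'
  2H -> 'HH'

Decoded = HHHBBBBBBCCCCCCFFFHH


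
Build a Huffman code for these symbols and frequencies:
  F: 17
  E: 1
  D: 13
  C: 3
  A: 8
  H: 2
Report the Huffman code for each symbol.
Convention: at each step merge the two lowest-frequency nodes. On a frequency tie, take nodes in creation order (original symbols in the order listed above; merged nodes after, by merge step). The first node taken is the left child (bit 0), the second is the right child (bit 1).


Huffman tree construction:
Step 1: Merge E(1) + H(2) = 3
Step 2: Merge C(3) + (E+H)(3) = 6
Step 3: Merge (C+(E+H))(6) + A(8) = 14
Step 4: Merge D(13) + ((C+(E+H))+A)(14) = 27
Step 5: Merge F(17) + (D+((C+(E+H))+A))(27) = 44
Read each symbol's code off the tree from the root (left child = 0, right child = 1).

Codes:
  F: 0 (length 1)
  E: 11010 (length 5)
  D: 10 (length 2)
  C: 1100 (length 4)
  A: 111 (length 3)
  H: 11011 (length 5)
Average code length: 94/44 = 2.1364 bits/symbol


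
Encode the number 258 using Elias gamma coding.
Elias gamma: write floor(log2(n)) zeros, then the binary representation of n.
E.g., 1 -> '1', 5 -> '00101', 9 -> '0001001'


num_bits = floor(log2(258)) + 1 = 9
leading_zeros = num_bits - 1 = 8
binary(258) = 100000010

Elias gamma(258) = '00000000' + '100000010' = 00000000100000010 (17 bits)


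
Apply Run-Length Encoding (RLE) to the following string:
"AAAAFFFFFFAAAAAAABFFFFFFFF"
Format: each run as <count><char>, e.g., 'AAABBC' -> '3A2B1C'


Scanning runs left to right:
  i=0: run of 'A' x 4 -> '4A'
  i=4: run of 'F' x 6 -> '6F'
  i=10: run of 'A' x 7 -> '7A'
  i=17: run of 'B' x 1 -> '1B'
  i=18: run of 'F' x 8 -> '8F'

RLE = 4A6F7A1B8F


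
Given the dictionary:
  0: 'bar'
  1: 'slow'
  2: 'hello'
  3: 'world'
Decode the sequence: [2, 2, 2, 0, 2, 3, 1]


Look up each index in the dictionary:
  2 -> 'hello'
  2 -> 'hello'
  2 -> 'hello'
  0 -> 'bar'
  2 -> 'hello'
  3 -> 'world'
  1 -> 'slow'

Decoded: "hello hello hello bar hello world slow"


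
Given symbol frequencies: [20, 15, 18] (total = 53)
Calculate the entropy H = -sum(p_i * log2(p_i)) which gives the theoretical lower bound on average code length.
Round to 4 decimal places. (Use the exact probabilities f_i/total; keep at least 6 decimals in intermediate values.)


Per-symbol terms -p_i * log2(p_i) with p_i = f_i/53:
  p = 20/53 = 0.377358: log2(p) = -1.405992, -p*log2(p) = 0.530563
  p = 15/53 = 0.283019: log2(p) = -1.821030, -p*log2(p) = 0.515386
  p = 18/53 = 0.339623: log2(p) = -1.557995, -p*log2(p) = 0.529131
H = 0.530563 + 0.515386 + 0.529131 = 1.575080

H = 1.5751 bits/symbol


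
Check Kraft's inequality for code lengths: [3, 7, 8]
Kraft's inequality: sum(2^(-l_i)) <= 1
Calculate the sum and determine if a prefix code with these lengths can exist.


Sum = 2^(-3) + 2^(-7) + 2^(-8)
    = 0.125 + 0.0078125 + 0.00390625
    = 35/256 = 0.13671875
Since 0.13671875 <= 1, Kraft's inequality IS satisfied.
A prefix code with these lengths CAN exist.

Kraft sum = 0.13671875. Satisfied.


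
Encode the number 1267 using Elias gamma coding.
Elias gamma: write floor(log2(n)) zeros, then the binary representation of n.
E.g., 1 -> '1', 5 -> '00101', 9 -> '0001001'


num_bits = floor(log2(1267)) + 1 = 11
leading_zeros = num_bits - 1 = 10
binary(1267) = 10011110011

Elias gamma(1267) = '0000000000' + '10011110011' = 000000000010011110011 (21 bits)


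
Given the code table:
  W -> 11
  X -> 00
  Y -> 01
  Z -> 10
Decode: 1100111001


Decoding:
11 -> W
00 -> X
11 -> W
10 -> Z
01 -> Y


Result: WXWZY


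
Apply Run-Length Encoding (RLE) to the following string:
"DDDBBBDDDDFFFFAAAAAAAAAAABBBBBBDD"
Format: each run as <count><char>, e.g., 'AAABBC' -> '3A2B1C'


Scanning runs left to right:
  i=0: run of 'D' x 3 -> '3D'
  i=3: run of 'B' x 3 -> '3B'
  i=6: run of 'D' x 4 -> '4D'
  i=10: run of 'F' x 4 -> '4F'
  i=14: run of 'A' x 11 -> '11A'
  i=25: run of 'B' x 6 -> '6B'
  i=31: run of 'D' x 2 -> '2D'

RLE = 3D3B4D4F11A6B2D


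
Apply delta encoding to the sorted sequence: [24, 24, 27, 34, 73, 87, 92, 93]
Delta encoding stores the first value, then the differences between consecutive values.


First value: 24
Deltas:
  24 - 24 = 0
  27 - 24 = 3
  34 - 27 = 7
  73 - 34 = 39
  87 - 73 = 14
  92 - 87 = 5
  93 - 92 = 1


Delta encoded: [24, 0, 3, 7, 39, 14, 5, 1]


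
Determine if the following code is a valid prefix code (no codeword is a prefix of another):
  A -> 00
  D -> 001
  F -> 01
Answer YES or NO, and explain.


Checking each pair (does one codeword prefix another?):
  A='00' vs D='001': prefix -- VIOLATION

NO -- this is NOT a valid prefix code. A (00) is a prefix of D (001).


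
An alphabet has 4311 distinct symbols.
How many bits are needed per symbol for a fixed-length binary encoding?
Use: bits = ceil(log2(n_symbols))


log2(4311) = 12.0738
Bracket: 2^12 = 4096 < 4311 <= 2^13 = 8192
So ceil(log2(4311)) = 13

bits = ceil(log2(4311)) = ceil(12.0738) = 13 bits


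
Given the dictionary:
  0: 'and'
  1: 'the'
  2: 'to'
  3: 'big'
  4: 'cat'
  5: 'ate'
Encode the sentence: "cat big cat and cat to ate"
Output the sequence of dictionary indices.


Look up each word in the dictionary:
  'cat' -> 4
  'big' -> 3
  'cat' -> 4
  'and' -> 0
  'cat' -> 4
  'to' -> 2
  'ate' -> 5

Encoded: [4, 3, 4, 0, 4, 2, 5]


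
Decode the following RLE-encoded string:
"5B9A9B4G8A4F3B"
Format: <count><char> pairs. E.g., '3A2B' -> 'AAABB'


Expanding each <count><char> pair:
  5B -> 'BBBBB'
  9A -> 'AAAAAAAAA'
  9B -> 'BBBBBBBBB'
  4G -> 'GGGG'
  8A -> 'AAAAAAAA'
  4F -> 'FFFF'
  3B -> 'BBB'

Decoded = BBBBBAAAAAAAAABBBBBBBBBGGGGAAAAAAAAFFFFBBB


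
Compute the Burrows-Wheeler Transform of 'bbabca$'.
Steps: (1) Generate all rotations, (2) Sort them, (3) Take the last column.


Rotations (sorted):
  0: $bbabca -> last char: a
  1: a$bbabc -> last char: c
  2: abca$bb -> last char: b
  3: babca$b -> last char: b
  4: bbabca$ -> last char: $
  5: bca$bba -> last char: a
  6: ca$bbab -> last char: b


BWT = acbb$ab


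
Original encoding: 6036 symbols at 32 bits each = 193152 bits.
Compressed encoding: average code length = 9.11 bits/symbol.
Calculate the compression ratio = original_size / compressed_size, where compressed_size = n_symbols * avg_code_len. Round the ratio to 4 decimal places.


original_size = n_symbols * orig_bits = 6036 * 32 = 193152 bits
compressed_size = n_symbols * avg_code_len = 6036 * 9.11 = 54987.96 bits
ratio = original_size / compressed_size = 193152 / 54987.96 = 3.5126

Compression ratio = 3.5126


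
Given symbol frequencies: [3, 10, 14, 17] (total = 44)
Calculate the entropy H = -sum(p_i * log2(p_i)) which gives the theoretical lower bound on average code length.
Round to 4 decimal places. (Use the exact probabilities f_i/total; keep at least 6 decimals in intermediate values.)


Per-symbol terms -p_i * log2(p_i) with p_i = f_i/44:
  p = 3/44 = 0.068182: log2(p) = -3.874469, -p*log2(p) = 0.264168
  p = 10/44 = 0.227273: log2(p) = -2.137504, -p*log2(p) = 0.485796
  p = 14/44 = 0.318182: log2(p) = -1.652077, -p*log2(p) = 0.525661
  p = 17/44 = 0.386364: log2(p) = -1.371969, -p*log2(p) = 0.530079
H = 0.264168 + 0.485796 + 0.525661 + 0.530079 = 1.805704

H = 1.8057 bits/symbol


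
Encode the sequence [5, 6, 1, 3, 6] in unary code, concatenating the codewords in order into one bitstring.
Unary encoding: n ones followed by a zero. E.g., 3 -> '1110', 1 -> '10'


Encode each number as n ones followed by a terminating 0:
  5 -> 111110 (6 bits)
  6 -> 1111110 (7 bits)
  1 -> 10 (2 bits)
  3 -> 1110 (4 bits)
  6 -> 1111110 (7 bits)
Total length = 6 + 7 + 2 + 4 + 7 = 26 bits.

Unary([5, 6, 1, 3, 6]) = 11111011111101011101111110 (26 bits)


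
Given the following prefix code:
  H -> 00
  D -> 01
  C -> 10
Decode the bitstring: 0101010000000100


Decoding step by step:
Bits 01 -> D
Bits 01 -> D
Bits 01 -> D
Bits 00 -> H
Bits 00 -> H
Bits 00 -> H
Bits 01 -> D
Bits 00 -> H


Decoded message: DDDHHHDH


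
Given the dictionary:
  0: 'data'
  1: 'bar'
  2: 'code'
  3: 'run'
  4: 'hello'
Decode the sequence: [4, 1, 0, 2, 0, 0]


Look up each index in the dictionary:
  4 -> 'hello'
  1 -> 'bar'
  0 -> 'data'
  2 -> 'code'
  0 -> 'data'
  0 -> 'data'

Decoded: "hello bar data code data data"


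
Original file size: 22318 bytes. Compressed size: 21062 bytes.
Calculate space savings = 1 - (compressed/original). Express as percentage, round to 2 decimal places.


ratio = compressed/original = 21062/22318 = 0.943723
savings = 1 - ratio = 1 - 0.943723 = 0.056277
as a percentage: 0.056277 * 100 = 5.63%

Space savings = 1 - 21062/22318 = 5.63%


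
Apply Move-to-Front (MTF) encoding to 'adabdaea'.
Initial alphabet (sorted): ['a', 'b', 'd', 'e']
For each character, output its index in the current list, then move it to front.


MTF encoding:
'a': index 0 in ['a', 'b', 'd', 'e'] -> ['a', 'b', 'd', 'e']
'd': index 2 in ['a', 'b', 'd', 'e'] -> ['d', 'a', 'b', 'e']
'a': index 1 in ['d', 'a', 'b', 'e'] -> ['a', 'd', 'b', 'e']
'b': index 2 in ['a', 'd', 'b', 'e'] -> ['b', 'a', 'd', 'e']
'd': index 2 in ['b', 'a', 'd', 'e'] -> ['d', 'b', 'a', 'e']
'a': index 2 in ['d', 'b', 'a', 'e'] -> ['a', 'd', 'b', 'e']
'e': index 3 in ['a', 'd', 'b', 'e'] -> ['e', 'a', 'd', 'b']
'a': index 1 in ['e', 'a', 'd', 'b'] -> ['a', 'e', 'd', 'b']


Output: [0, 2, 1, 2, 2, 2, 3, 1]


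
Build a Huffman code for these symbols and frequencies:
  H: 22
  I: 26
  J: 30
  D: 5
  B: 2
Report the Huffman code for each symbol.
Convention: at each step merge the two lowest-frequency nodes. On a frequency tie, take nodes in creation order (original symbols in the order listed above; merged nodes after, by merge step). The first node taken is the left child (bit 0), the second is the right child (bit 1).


Huffman tree construction:
Step 1: Merge B(2) + D(5) = 7
Step 2: Merge (B+D)(7) + H(22) = 29
Step 3: Merge I(26) + ((B+D)+H)(29) = 55
Step 4: Merge J(30) + (I+((B+D)+H))(55) = 85
Read each symbol's code off the tree from the root (left child = 0, right child = 1).

Codes:
  H: 111 (length 3)
  I: 10 (length 2)
  J: 0 (length 1)
  D: 1101 (length 4)
  B: 1100 (length 4)
Average code length: 176/85 = 2.0706 bits/symbol


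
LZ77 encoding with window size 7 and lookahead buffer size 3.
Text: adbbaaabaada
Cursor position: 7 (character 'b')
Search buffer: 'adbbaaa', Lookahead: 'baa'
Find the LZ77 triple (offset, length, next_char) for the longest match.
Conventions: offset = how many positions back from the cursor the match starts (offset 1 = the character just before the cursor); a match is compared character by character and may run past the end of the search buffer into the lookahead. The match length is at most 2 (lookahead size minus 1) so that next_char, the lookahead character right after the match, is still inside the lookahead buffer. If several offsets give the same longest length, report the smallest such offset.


Try each offset into the search buffer:
  offset=1 (pos 6, char 'a'): match length 0
  offset=2 (pos 5, char 'a'): match length 0
  offset=3 (pos 4, char 'a'): match length 0
  offset=4 (pos 3, char 'b'): match length 2
  offset=5 (pos 2, char 'b'): match length 1
  offset=6 (pos 1, char 'd'): match length 0
  offset=7 (pos 0, char 'a'): match length 0
Longest match has length 2 at offset 4.
next_char = character at position 7 + 2 = 9 -> 'a'

Best match: offset=4, length=2 (matching 'ba' starting at position 3)
LZ77 triple: (4, 2, 'a')


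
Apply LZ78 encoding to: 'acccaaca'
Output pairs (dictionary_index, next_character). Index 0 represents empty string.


LZ78 encoding steps:
Dictionary: {0: ''}
Step 1: w='' (idx 0), next='a' -> output (0, 'a'), add 'a' as idx 1
Step 2: w='' (idx 0), next='c' -> output (0, 'c'), add 'c' as idx 2
Step 3: w='c' (idx 2), next='c' -> output (2, 'c'), add 'cc' as idx 3
Step 4: w='a' (idx 1), next='a' -> output (1, 'a'), add 'aa' as idx 4
Step 5: w='c' (idx 2), next='a' -> output (2, 'a'), add 'ca' as idx 5


Encoded: [(0, 'a'), (0, 'c'), (2, 'c'), (1, 'a'), (2, 'a')]


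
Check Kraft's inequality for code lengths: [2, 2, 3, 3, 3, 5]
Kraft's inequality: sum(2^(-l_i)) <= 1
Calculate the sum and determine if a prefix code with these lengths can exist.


Sum = 2^(-2) + 2^(-2) + 2^(-3) + 2^(-3) + 2^(-3) + 2^(-5)
    = 0.25 + 0.25 + 0.125 + 0.125 + 0.125 + 0.03125
    = 29/32 = 0.90625
Since 0.90625 <= 1, Kraft's inequality IS satisfied.
A prefix code with these lengths CAN exist.

Kraft sum = 0.90625. Satisfied.


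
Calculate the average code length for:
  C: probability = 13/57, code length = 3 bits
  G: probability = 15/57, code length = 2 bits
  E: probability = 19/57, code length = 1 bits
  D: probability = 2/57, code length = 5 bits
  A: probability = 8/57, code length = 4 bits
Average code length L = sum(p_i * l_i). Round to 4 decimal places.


Weighted contributions p_i * l_i:
  C: (13/57) * 3 = 39/57
  G: (15/57) * 2 = 30/57
  E: (19/57) * 1 = 19/57
  D: (2/57) * 5 = 10/57
  A: (8/57) * 4 = 32/57
Sum = (39 + 30 + 19 + 10 + 32)/57 = 130/57

L = 130/57 = 2.2807 bits/symbol


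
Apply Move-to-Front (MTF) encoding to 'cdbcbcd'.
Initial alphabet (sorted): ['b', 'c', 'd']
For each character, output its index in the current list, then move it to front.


MTF encoding:
'c': index 1 in ['b', 'c', 'd'] -> ['c', 'b', 'd']
'd': index 2 in ['c', 'b', 'd'] -> ['d', 'c', 'b']
'b': index 2 in ['d', 'c', 'b'] -> ['b', 'd', 'c']
'c': index 2 in ['b', 'd', 'c'] -> ['c', 'b', 'd']
'b': index 1 in ['c', 'b', 'd'] -> ['b', 'c', 'd']
'c': index 1 in ['b', 'c', 'd'] -> ['c', 'b', 'd']
'd': index 2 in ['c', 'b', 'd'] -> ['d', 'c', 'b']


Output: [1, 2, 2, 2, 1, 1, 2]


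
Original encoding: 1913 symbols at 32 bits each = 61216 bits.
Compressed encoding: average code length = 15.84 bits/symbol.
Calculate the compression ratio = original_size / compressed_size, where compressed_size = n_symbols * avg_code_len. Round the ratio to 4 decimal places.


original_size = n_symbols * orig_bits = 1913 * 32 = 61216 bits
compressed_size = n_symbols * avg_code_len = 1913 * 15.84 = 30301.92 bits
ratio = original_size / compressed_size = 61216 / 30301.92 = 2.0202

Compression ratio = 2.0202


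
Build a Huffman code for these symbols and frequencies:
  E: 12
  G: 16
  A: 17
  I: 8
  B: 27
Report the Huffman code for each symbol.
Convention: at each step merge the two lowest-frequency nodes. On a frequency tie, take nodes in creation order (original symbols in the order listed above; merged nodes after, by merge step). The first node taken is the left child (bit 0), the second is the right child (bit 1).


Huffman tree construction:
Step 1: Merge I(8) + E(12) = 20
Step 2: Merge G(16) + A(17) = 33
Step 3: Merge (I+E)(20) + B(27) = 47
Step 4: Merge (G+A)(33) + ((I+E)+B)(47) = 80
Read each symbol's code off the tree from the root (left child = 0, right child = 1).

Codes:
  E: 101 (length 3)
  G: 00 (length 2)
  A: 01 (length 2)
  I: 100 (length 3)
  B: 11 (length 2)
Average code length: 180/80 = 2.2500 bits/symbol


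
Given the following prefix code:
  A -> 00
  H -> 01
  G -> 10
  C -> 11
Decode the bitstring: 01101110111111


Decoding step by step:
Bits 01 -> H
Bits 10 -> G
Bits 11 -> C
Bits 10 -> G
Bits 11 -> C
Bits 11 -> C
Bits 11 -> C


Decoded message: HGCGCCC


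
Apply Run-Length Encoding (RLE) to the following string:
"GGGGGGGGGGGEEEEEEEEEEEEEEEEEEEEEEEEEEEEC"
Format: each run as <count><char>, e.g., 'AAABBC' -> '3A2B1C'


Scanning runs left to right:
  i=0: run of 'G' x 11 -> '11G'
  i=11: run of 'E' x 28 -> '28E'
  i=39: run of 'C' x 1 -> '1C'

RLE = 11G28E1C


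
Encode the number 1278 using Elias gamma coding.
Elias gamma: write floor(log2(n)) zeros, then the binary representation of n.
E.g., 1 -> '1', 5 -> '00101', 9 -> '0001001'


num_bits = floor(log2(1278)) + 1 = 11
leading_zeros = num_bits - 1 = 10
binary(1278) = 10011111110

Elias gamma(1278) = '0000000000' + '10011111110' = 000000000010011111110 (21 bits)


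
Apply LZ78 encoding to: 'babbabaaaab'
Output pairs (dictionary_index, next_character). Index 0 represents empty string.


LZ78 encoding steps:
Dictionary: {0: ''}
Step 1: w='' (idx 0), next='b' -> output (0, 'b'), add 'b' as idx 1
Step 2: w='' (idx 0), next='a' -> output (0, 'a'), add 'a' as idx 2
Step 3: w='b' (idx 1), next='b' -> output (1, 'b'), add 'bb' as idx 3
Step 4: w='a' (idx 2), next='b' -> output (2, 'b'), add 'ab' as idx 4
Step 5: w='a' (idx 2), next='a' -> output (2, 'a'), add 'aa' as idx 5
Step 6: w='aa' (idx 5), next='b' -> output (5, 'b'), add 'aab' as idx 6


Encoded: [(0, 'b'), (0, 'a'), (1, 'b'), (2, 'b'), (2, 'a'), (5, 'b')]


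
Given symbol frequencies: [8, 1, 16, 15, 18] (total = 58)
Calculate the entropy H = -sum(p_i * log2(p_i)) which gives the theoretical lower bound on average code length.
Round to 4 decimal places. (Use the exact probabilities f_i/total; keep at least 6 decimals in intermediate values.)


Per-symbol terms -p_i * log2(p_i) with p_i = f_i/58:
  p = 8/58 = 0.137931: log2(p) = -2.857981, -p*log2(p) = 0.394204
  p = 1/58 = 0.017241: log2(p) = -5.857981, -p*log2(p) = 0.101000
  p = 16/58 = 0.275862: log2(p) = -1.857981, -p*log2(p) = 0.512546
  p = 15/58 = 0.258621: log2(p) = -1.951090, -p*log2(p) = 0.504592
  p = 18/58 = 0.310345: log2(p) = -1.688056, -p*log2(p) = 0.523879
H = 0.394204 + 0.101000 + 0.512546 + 0.504592 + 0.523879 = 2.036221

H = 2.0362 bits/symbol


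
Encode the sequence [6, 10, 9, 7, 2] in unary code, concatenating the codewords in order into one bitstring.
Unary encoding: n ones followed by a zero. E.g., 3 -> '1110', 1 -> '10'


Encode each number as n ones followed by a terminating 0:
  6 -> 1111110 (7 bits)
  10 -> 11111111110 (11 bits)
  9 -> 1111111110 (10 bits)
  7 -> 11111110 (8 bits)
  2 -> 110 (3 bits)
Total length = 7 + 11 + 10 + 8 + 3 = 39 bits.

Unary([6, 10, 9, 7, 2]) = 111111011111111110111111111011111110110 (39 bits)


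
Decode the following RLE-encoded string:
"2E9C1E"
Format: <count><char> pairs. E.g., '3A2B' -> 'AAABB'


Expanding each <count><char> pair:
  2E -> 'EE'
  9C -> 'CCCCCCCCC'
  1E -> 'E'

Decoded = EECCCCCCCCCE


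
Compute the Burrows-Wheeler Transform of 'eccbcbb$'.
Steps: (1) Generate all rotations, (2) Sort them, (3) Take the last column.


Rotations (sorted):
  0: $eccbcbb -> last char: b
  1: b$eccbcb -> last char: b
  2: bb$eccbc -> last char: c
  3: bcbb$ecc -> last char: c
  4: cbb$eccb -> last char: b
  5: cbcbb$ec -> last char: c
  6: ccbcbb$e -> last char: e
  7: eccbcbb$ -> last char: $


BWT = bbccbce$


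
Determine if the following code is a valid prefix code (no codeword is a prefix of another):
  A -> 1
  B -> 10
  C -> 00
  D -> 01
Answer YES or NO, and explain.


Checking each pair (does one codeword prefix another?):
  A='1' vs B='10': prefix -- VIOLATION

NO -- this is NOT a valid prefix code. A (1) is a prefix of B (10).


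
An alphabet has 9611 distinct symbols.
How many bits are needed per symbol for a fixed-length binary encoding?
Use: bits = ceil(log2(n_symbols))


log2(9611) = 13.2305
Bracket: 2^13 = 8192 < 9611 <= 2^14 = 16384
So ceil(log2(9611)) = 14

bits = ceil(log2(9611)) = ceil(13.2305) = 14 bits


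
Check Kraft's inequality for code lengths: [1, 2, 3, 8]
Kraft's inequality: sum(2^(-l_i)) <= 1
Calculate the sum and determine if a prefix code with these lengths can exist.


Sum = 2^(-1) + 2^(-2) + 2^(-3) + 2^(-8)
    = 0.5 + 0.25 + 0.125 + 0.00390625
    = 225/256 = 0.87890625
Since 0.87890625 <= 1, Kraft's inequality IS satisfied.
A prefix code with these lengths CAN exist.

Kraft sum = 0.87890625. Satisfied.


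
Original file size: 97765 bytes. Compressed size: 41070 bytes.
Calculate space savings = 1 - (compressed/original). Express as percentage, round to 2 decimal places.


ratio = compressed/original = 41070/97765 = 0.420089
savings = 1 - ratio = 1 - 0.420089 = 0.579911
as a percentage: 0.579911 * 100 = 57.99%

Space savings = 1 - 41070/97765 = 57.99%


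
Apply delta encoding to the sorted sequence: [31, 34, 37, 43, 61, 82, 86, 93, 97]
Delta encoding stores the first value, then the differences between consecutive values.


First value: 31
Deltas:
  34 - 31 = 3
  37 - 34 = 3
  43 - 37 = 6
  61 - 43 = 18
  82 - 61 = 21
  86 - 82 = 4
  93 - 86 = 7
  97 - 93 = 4


Delta encoded: [31, 3, 3, 6, 18, 21, 4, 7, 4]


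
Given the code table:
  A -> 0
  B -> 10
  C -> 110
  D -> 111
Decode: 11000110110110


Decoding:
110 -> C
0 -> A
0 -> A
110 -> C
110 -> C
110 -> C


Result: CAACCC


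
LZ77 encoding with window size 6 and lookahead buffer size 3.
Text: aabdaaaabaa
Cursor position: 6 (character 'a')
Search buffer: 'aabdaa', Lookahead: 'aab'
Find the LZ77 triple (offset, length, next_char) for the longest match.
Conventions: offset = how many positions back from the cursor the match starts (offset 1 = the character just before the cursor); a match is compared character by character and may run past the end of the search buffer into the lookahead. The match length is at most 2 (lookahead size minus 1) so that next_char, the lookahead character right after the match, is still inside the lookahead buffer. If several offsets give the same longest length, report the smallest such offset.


Try each offset into the search buffer:
  offset=1 (pos 5, char 'a'): match length 2
  offset=2 (pos 4, char 'a'): match length 2
  offset=3 (pos 3, char 'd'): match length 0
  offset=4 (pos 2, char 'b'): match length 0
  offset=5 (pos 1, char 'a'): match length 1
  offset=6 (pos 0, char 'a'): match length 2
Longest match has length 2, found at offsets 1, 2, 6; take the smallest, offset 1.
next_char = character at position 6 + 2 = 8 -> 'b'

Best match: offset=1, length=2 (matching 'aa' starting at position 5)
LZ77 triple: (1, 2, 'b')


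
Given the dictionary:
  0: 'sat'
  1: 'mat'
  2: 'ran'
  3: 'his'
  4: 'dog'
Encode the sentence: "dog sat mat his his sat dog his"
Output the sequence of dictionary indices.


Look up each word in the dictionary:
  'dog' -> 4
  'sat' -> 0
  'mat' -> 1
  'his' -> 3
  'his' -> 3
  'sat' -> 0
  'dog' -> 4
  'his' -> 3

Encoded: [4, 0, 1, 3, 3, 0, 4, 3]


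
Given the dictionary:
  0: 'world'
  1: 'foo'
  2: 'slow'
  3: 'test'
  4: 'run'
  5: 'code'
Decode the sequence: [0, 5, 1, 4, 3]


Look up each index in the dictionary:
  0 -> 'world'
  5 -> 'code'
  1 -> 'foo'
  4 -> 'run'
  3 -> 'test'

Decoded: "world code foo run test"


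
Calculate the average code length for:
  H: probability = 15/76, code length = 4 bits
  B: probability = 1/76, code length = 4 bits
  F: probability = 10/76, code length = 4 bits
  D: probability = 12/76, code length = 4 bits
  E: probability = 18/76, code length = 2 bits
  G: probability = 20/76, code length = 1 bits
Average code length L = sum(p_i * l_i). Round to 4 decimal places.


Weighted contributions p_i * l_i:
  H: (15/76) * 4 = 60/76
  B: (1/76) * 4 = 4/76
  F: (10/76) * 4 = 40/76
  D: (12/76) * 4 = 48/76
  E: (18/76) * 2 = 36/76
  G: (20/76) * 1 = 20/76
Sum = (60 + 4 + 40 + 48 + 36 + 20)/76 = 208/76

L = 208/76 = 2.7368 bits/symbol


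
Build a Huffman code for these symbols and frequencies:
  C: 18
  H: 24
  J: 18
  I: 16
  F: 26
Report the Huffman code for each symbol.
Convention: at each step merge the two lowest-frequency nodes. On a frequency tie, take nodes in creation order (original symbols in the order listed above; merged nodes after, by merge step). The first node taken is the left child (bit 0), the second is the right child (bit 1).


Huffman tree construction:
Step 1: Merge I(16) + C(18) = 34
Step 2: Merge J(18) + H(24) = 42
Step 3: Merge F(26) + (I+C)(34) = 60
Step 4: Merge (J+H)(42) + (F+(I+C))(60) = 102
Read each symbol's code off the tree from the root (left child = 0, right child = 1).

Codes:
  C: 111 (length 3)
  H: 01 (length 2)
  J: 00 (length 2)
  I: 110 (length 3)
  F: 10 (length 2)
Average code length: 238/102 = 2.3333 bits/symbol


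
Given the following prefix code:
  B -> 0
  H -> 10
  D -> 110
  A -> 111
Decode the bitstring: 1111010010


Decoding step by step:
Bits 111 -> A
Bits 10 -> H
Bits 10 -> H
Bits 0 -> B
Bits 10 -> H


Decoded message: AHHBH


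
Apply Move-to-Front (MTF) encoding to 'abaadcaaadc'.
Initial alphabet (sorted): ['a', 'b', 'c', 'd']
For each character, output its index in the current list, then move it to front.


MTF encoding:
'a': index 0 in ['a', 'b', 'c', 'd'] -> ['a', 'b', 'c', 'd']
'b': index 1 in ['a', 'b', 'c', 'd'] -> ['b', 'a', 'c', 'd']
'a': index 1 in ['b', 'a', 'c', 'd'] -> ['a', 'b', 'c', 'd']
'a': index 0 in ['a', 'b', 'c', 'd'] -> ['a', 'b', 'c', 'd']
'd': index 3 in ['a', 'b', 'c', 'd'] -> ['d', 'a', 'b', 'c']
'c': index 3 in ['d', 'a', 'b', 'c'] -> ['c', 'd', 'a', 'b']
'a': index 2 in ['c', 'd', 'a', 'b'] -> ['a', 'c', 'd', 'b']
'a': index 0 in ['a', 'c', 'd', 'b'] -> ['a', 'c', 'd', 'b']
'a': index 0 in ['a', 'c', 'd', 'b'] -> ['a', 'c', 'd', 'b']
'd': index 2 in ['a', 'c', 'd', 'b'] -> ['d', 'a', 'c', 'b']
'c': index 2 in ['d', 'a', 'c', 'b'] -> ['c', 'd', 'a', 'b']


Output: [0, 1, 1, 0, 3, 3, 2, 0, 0, 2, 2]


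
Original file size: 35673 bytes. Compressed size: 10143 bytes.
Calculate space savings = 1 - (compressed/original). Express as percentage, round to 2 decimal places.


ratio = compressed/original = 10143/35673 = 0.284333
savings = 1 - ratio = 1 - 0.284333 = 0.715667
as a percentage: 0.715667 * 100 = 71.57%

Space savings = 1 - 10143/35673 = 71.57%


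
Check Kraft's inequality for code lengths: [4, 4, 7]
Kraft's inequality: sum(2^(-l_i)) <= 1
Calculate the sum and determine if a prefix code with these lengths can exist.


Sum = 2^(-4) + 2^(-4) + 2^(-7)
    = 0.0625 + 0.0625 + 0.0078125
    = 17/128 = 0.1328125
Since 0.1328125 <= 1, Kraft's inequality IS satisfied.
A prefix code with these lengths CAN exist.

Kraft sum = 0.1328125. Satisfied.


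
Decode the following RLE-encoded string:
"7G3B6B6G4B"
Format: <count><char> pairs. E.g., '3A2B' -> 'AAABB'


Expanding each <count><char> pair:
  7G -> 'GGGGGGG'
  3B -> 'BBB'
  6B -> 'BBBBBB'
  6G -> 'GGGGGG'
  4B -> 'BBBB'

Decoded = GGGGGGGBBBBBBBBBGGGGGGBBBB


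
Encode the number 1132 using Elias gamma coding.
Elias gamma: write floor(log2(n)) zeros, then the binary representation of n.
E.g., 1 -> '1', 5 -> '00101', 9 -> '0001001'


num_bits = floor(log2(1132)) + 1 = 11
leading_zeros = num_bits - 1 = 10
binary(1132) = 10001101100

Elias gamma(1132) = '0000000000' + '10001101100' = 000000000010001101100 (21 bits)


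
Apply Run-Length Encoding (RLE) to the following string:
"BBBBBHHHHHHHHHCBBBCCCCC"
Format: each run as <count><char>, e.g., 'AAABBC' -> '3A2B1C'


Scanning runs left to right:
  i=0: run of 'B' x 5 -> '5B'
  i=5: run of 'H' x 9 -> '9H'
  i=14: run of 'C' x 1 -> '1C'
  i=15: run of 'B' x 3 -> '3B'
  i=18: run of 'C' x 5 -> '5C'

RLE = 5B9H1C3B5C


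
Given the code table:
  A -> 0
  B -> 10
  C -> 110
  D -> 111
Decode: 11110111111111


Decoding:
111 -> D
10 -> B
111 -> D
111 -> D
111 -> D


Result: DBDDD


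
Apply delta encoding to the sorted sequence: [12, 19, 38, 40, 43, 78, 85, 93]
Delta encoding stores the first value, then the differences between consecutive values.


First value: 12
Deltas:
  19 - 12 = 7
  38 - 19 = 19
  40 - 38 = 2
  43 - 40 = 3
  78 - 43 = 35
  85 - 78 = 7
  93 - 85 = 8


Delta encoded: [12, 7, 19, 2, 3, 35, 7, 8]


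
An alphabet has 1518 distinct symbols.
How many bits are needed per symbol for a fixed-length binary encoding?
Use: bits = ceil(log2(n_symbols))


log2(1518) = 10.568
Bracket: 2^10 = 1024 < 1518 <= 2^11 = 2048
So ceil(log2(1518)) = 11

bits = ceil(log2(1518)) = ceil(10.568) = 11 bits


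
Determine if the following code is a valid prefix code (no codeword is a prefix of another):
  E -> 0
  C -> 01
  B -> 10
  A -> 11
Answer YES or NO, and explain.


Checking each pair (does one codeword prefix another?):
  E='0' vs C='01': prefix -- VIOLATION

NO -- this is NOT a valid prefix code. E (0) is a prefix of C (01).


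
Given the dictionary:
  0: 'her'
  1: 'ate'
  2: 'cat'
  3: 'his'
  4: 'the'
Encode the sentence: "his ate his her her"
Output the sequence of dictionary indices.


Look up each word in the dictionary:
  'his' -> 3
  'ate' -> 1
  'his' -> 3
  'her' -> 0
  'her' -> 0

Encoded: [3, 1, 3, 0, 0]


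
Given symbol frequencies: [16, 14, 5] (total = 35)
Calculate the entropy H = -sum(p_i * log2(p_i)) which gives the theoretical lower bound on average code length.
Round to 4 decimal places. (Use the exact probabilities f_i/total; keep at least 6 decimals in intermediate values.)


Per-symbol terms -p_i * log2(p_i) with p_i = f_i/35:
  p = 16/35 = 0.457143: log2(p) = -1.129283, -p*log2(p) = 0.516244
  p = 14/35 = 0.400000: log2(p) = -1.321928, -p*log2(p) = 0.528771
  p = 5/35 = 0.142857: log2(p) = -2.807355, -p*log2(p) = 0.401051
H = 0.516244 + 0.528771 + 0.401051 = 1.446066

H = 1.4461 bits/symbol


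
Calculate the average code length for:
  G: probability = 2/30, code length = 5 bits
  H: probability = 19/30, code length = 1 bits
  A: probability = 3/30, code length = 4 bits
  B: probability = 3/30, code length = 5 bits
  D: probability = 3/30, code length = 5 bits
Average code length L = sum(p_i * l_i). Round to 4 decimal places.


Weighted contributions p_i * l_i:
  G: (2/30) * 5 = 10/30
  H: (19/30) * 1 = 19/30
  A: (3/30) * 4 = 12/30
  B: (3/30) * 5 = 15/30
  D: (3/30) * 5 = 15/30
Sum = (10 + 19 + 12 + 15 + 15)/30 = 71/30

L = 71/30 = 2.3667 bits/symbol


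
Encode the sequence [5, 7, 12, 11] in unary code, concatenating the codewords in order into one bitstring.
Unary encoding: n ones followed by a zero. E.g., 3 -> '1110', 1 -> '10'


Encode each number as n ones followed by a terminating 0:
  5 -> 111110 (6 bits)
  7 -> 11111110 (8 bits)
  12 -> 1111111111110 (13 bits)
  11 -> 111111111110 (12 bits)
Total length = 6 + 8 + 13 + 12 = 39 bits.

Unary([5, 7, 12, 11]) = 111110111111101111111111110111111111110 (39 bits)


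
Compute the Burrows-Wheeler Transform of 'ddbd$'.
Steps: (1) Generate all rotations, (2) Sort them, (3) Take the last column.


Rotations (sorted):
  0: $ddbd -> last char: d
  1: bd$dd -> last char: d
  2: d$ddb -> last char: b
  3: dbd$d -> last char: d
  4: ddbd$ -> last char: $


BWT = ddbd$


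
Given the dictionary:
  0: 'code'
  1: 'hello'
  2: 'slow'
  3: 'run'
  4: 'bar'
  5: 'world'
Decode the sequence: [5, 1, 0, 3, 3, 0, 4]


Look up each index in the dictionary:
  5 -> 'world'
  1 -> 'hello'
  0 -> 'code'
  3 -> 'run'
  3 -> 'run'
  0 -> 'code'
  4 -> 'bar'

Decoded: "world hello code run run code bar"


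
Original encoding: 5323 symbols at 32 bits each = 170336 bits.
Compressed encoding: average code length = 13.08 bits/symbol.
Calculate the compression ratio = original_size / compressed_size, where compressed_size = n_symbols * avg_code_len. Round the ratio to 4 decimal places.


original_size = n_symbols * orig_bits = 5323 * 32 = 170336 bits
compressed_size = n_symbols * avg_code_len = 5323 * 13.08 = 69624.84 bits
ratio = original_size / compressed_size = 170336 / 69624.84 = 2.4465

Compression ratio = 2.4465


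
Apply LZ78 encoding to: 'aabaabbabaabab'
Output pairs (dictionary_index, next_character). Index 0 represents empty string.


LZ78 encoding steps:
Dictionary: {0: ''}
Step 1: w='' (idx 0), next='a' -> output (0, 'a'), add 'a' as idx 1
Step 2: w='a' (idx 1), next='b' -> output (1, 'b'), add 'ab' as idx 2
Step 3: w='a' (idx 1), next='a' -> output (1, 'a'), add 'aa' as idx 3
Step 4: w='' (idx 0), next='b' -> output (0, 'b'), add 'b' as idx 4
Step 5: w='b' (idx 4), next='a' -> output (4, 'a'), add 'ba' as idx 5
Step 6: w='ba' (idx 5), next='a' -> output (5, 'a'), add 'baa' as idx 6
Step 7: w='ba' (idx 5), next='b' -> output (5, 'b'), add 'bab' as idx 7


Encoded: [(0, 'a'), (1, 'b'), (1, 'a'), (0, 'b'), (4, 'a'), (5, 'a'), (5, 'b')]


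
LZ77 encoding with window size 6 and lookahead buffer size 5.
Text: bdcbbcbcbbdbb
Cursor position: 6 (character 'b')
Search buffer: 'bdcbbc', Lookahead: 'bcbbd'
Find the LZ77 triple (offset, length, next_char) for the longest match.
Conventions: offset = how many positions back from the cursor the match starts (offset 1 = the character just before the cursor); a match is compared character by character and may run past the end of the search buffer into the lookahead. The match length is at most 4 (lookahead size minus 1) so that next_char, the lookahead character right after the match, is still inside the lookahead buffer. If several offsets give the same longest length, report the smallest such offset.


Try each offset into the search buffer:
  offset=1 (pos 5, char 'c'): match length 0
  offset=2 (pos 4, char 'b'): match length 3
  offset=3 (pos 3, char 'b'): match length 1
  offset=4 (pos 2, char 'c'): match length 0
  offset=5 (pos 1, char 'd'): match length 0
  offset=6 (pos 0, char 'b'): match length 1
Longest match has length 3 at offset 2.
next_char = character at position 6 + 3 = 9 -> 'b'

Best match: offset=2, length=3 (matching 'bcb' starting at position 4)
LZ77 triple: (2, 3, 'b')
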